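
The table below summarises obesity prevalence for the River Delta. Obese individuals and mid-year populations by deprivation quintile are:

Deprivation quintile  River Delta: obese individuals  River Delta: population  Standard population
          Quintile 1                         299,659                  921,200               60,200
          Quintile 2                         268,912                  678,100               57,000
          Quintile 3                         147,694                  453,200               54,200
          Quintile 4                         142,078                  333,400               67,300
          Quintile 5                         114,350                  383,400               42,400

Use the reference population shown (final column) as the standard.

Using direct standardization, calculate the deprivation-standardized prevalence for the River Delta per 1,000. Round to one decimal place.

Deprivation-specific rates per 1,000 for the River Delta: 325.292, 396.567, 325.891, 426.149, 298.252.
Standard total = 281,100; weights = 0.2142, 0.2028, 0.1928, 0.2394, 0.1508.
Standardized rate: 0.2142×325.292 + 0.2028×396.567 + 0.1928×325.891 + 0.2394×426.149 + 0.1508×298.252 = 359.9286 per 1,000.

359.9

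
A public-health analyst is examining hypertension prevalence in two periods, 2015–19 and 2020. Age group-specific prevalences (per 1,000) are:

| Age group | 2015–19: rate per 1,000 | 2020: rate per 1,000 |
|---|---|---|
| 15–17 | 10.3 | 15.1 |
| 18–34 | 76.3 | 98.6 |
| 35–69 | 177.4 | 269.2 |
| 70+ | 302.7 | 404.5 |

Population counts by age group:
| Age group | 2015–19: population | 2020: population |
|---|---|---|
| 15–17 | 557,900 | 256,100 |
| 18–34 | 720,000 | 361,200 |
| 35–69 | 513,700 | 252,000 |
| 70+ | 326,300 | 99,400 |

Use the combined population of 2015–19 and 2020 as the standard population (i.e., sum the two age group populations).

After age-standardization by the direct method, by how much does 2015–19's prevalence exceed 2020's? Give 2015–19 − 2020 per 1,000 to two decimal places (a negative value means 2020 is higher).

-45.89

Combined standard total = 3,086,600; weights = 0.2637, 0.3503, 0.2481, 0.1379.
2015–19: 0.2637×10.3 + 0.3503×76.3 + 0.2481×177.4 + 0.1379×302.7 = 115.1994 per 1,000.
2020: 0.2637×15.1 + 0.3503×98.6 + 0.2481×269.2 + 0.1379×404.5 = 161.0898 per 1,000.
Difference = 115.1994 − 161.0898 = -45.8905.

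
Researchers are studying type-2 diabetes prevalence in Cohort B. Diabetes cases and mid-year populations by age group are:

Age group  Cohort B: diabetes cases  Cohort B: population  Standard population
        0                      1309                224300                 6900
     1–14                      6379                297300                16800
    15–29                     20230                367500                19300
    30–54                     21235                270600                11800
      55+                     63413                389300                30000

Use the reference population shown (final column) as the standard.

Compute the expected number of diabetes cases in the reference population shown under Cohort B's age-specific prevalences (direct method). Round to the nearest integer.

Age-specific rates per 1000 for Cohort B: 5.836, 21.456, 55.048, 78.474, 162.890.
Expected diabetes cases = Σ (standard pop × age-specific rate ÷ 1000)
= 6900×5.836/1000 + 16800×21.456/1000 + 19300×55.048/1000 + 11800×78.474/1000 + 30000×162.890/1000
= 40.27 + 360.47 + 1062.42 + 925.99 + 4886.69 = 7275.84.

7276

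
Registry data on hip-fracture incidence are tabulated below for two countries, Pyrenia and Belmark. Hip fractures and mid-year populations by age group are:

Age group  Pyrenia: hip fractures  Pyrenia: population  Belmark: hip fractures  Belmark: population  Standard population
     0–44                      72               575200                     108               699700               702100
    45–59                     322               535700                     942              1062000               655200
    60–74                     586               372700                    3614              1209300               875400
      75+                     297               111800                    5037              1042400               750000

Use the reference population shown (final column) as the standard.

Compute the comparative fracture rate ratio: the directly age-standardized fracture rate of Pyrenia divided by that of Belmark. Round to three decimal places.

0.556

Age-specific rates per 100000 for Pyrenia: 12.52, 60.11, 157.23, 265.65.
For Belmark: 15.44, 88.70, 298.85, 483.21.
Standard total = 2982700; weights = 0.2354, 0.2197, 0.2935, 0.2515.
Pyrenia: 0.2354×12.52 + 0.2197×60.11 + 0.2935×157.23 + 0.2515×265.65 = 129.0948 per 100000.
Belmark: 0.2354×15.44 + 0.2197×88.70 + 0.2935×298.85 + 0.2515×483.21 = 232.3319 per 100000.
Ratio = 129.0948 ÷ 232.3319 = 0.55565.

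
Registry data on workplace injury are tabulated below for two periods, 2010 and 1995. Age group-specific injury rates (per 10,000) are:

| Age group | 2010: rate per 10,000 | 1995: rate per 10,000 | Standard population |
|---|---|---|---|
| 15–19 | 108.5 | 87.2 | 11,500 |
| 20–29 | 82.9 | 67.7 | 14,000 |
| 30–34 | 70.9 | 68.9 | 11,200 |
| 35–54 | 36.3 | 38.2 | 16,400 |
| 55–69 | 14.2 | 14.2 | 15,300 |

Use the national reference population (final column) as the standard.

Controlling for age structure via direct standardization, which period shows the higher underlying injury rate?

Standard total = 68,400; weights = 0.1681, 0.2047, 0.1637, 0.2398, 0.2237.
2010: 0.1681×108.5 + 0.2047×82.9 + 0.1637×70.9 + 0.2398×36.3 + 0.2237×14.2 = 58.6990 per 10,000.
1995: 0.1681×87.2 + 0.2047×67.7 + 0.1637×68.9 + 0.2398×38.2 + 0.2237×14.2 = 52.1348 per 10,000.

2010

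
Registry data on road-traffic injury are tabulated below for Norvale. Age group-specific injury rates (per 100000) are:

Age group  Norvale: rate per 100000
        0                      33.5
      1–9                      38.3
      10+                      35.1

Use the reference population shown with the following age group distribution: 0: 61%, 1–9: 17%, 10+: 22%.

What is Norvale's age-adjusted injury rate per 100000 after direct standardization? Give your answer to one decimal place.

Standard weights: 0.61, 0.17, 0.22.
Standardized rate: 0.6100×33.5 + 0.1700×38.3 + 0.2200×35.1 = 34.6680 per 100000.

34.7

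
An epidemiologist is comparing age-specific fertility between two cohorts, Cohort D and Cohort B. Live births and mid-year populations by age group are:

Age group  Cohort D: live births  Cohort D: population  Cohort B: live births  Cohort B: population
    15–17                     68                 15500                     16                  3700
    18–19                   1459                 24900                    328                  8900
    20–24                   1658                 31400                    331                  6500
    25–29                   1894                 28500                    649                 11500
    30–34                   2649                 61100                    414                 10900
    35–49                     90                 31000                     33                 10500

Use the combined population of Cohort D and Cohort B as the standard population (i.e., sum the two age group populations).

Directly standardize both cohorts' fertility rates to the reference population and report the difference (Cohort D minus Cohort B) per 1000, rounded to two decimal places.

Age-specific rates per 1000 for Cohort D: 4.387, 58.594, 52.803, 66.456, 43.355, 2.903.
For Cohort B: 4.324, 36.854, 50.923, 56.435, 37.982, 3.143.
Combined standard total = 244400; weights = 0.0786, 0.1383, 0.1551, 0.1637, 0.2946, 0.1698.
Cohort D: 0.0786×4.387 + 0.1383×58.594 + 0.1551×52.803 + 0.1637×66.456 + 0.2946×43.355 + 0.1698×2.903 = 40.7784 per 1000.
Cohort B: 0.0786×4.324 + 0.1383×36.854 + 0.1551×50.923 + 0.1637×56.435 + 0.2946×37.982 + 0.1698×3.143 = 34.2929 per 1000.
Difference = 40.7784 − 34.2929 = 6.4855.

6.49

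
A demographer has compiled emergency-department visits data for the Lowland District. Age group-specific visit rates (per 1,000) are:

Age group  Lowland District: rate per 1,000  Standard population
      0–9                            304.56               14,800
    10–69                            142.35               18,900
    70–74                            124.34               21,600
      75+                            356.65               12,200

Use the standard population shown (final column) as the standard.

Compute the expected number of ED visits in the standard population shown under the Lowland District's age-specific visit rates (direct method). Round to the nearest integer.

Expected ED visits = Σ (standard pop × age-specific rate ÷ 1,000)
= 14,800×304.56/1,000 + 18,900×142.35/1,000 + 21,600×124.34/1,000 + 12,200×356.65/1,000
= 4507.49 + 2690.41 + 2685.74 + 4351.13 = 14234.78.

14235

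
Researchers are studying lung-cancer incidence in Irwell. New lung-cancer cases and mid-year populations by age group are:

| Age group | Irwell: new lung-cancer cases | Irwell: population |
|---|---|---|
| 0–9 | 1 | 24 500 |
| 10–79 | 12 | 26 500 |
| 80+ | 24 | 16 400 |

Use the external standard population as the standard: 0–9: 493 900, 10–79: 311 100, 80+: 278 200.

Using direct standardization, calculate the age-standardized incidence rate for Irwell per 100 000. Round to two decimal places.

Age-specific rates per 100 000 for Irwell: 4.08, 45.28, 146.34.
Standard total = 1 083 200; weights = 0.4560, 0.2872, 0.2568.
Standardized rate: 0.4560×4.08 + 0.2872×45.28 + 0.2568×146.34 = 52.4517 per 100 000.

52.45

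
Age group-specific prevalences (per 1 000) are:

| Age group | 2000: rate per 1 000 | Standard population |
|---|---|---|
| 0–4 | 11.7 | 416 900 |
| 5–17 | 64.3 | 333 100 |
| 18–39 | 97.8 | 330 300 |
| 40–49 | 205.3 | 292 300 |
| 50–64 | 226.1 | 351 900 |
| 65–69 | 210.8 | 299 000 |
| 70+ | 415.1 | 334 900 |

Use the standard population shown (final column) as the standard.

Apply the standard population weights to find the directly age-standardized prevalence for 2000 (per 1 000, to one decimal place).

Standard total = 2 358 400; weights = 0.1768, 0.1412, 0.1401, 0.1239, 0.1492, 0.1268, 0.1420.
Standardized rate: 0.1768×11.7 + 0.1412×64.3 + 0.1401×97.8 + 0.1239×205.3 + 0.1492×226.1 + 0.1268×210.8 + 0.1420×415.1 = 169.6995 per 1 000.

169.7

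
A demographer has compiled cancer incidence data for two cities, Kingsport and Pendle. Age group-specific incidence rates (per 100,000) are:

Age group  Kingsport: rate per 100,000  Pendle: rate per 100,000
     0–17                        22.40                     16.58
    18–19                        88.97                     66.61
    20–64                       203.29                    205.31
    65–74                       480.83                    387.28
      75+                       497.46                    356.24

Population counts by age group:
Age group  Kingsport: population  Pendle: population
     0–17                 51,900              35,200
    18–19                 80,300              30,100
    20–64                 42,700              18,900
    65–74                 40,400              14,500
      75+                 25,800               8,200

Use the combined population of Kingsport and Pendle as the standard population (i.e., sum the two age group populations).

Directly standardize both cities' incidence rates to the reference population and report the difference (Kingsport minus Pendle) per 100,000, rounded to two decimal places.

Combined standard total = 348,000; weights = 0.2503, 0.3172, 0.1770, 0.1578, 0.0977.
Kingsport: 0.2503×22.40 + 0.3172×88.97 + 0.1770×203.29 + 0.1578×480.83 + 0.0977×497.46 = 194.2736 per 100,000.
Pendle: 0.2503×16.58 + 0.3172×66.61 + 0.1770×205.31 + 0.1578×387.28 + 0.0977×356.24 = 157.5253 per 100,000.
Difference = 194.2736 − 157.5253 = 36.7483.

36.75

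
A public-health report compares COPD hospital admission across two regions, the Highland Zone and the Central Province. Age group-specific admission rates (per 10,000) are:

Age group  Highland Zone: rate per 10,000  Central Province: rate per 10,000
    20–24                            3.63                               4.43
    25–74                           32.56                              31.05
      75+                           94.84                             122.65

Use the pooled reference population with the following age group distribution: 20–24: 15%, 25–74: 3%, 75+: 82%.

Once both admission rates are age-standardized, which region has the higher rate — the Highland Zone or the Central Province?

Standard weights: 0.15, 0.03, 0.82.
The Highland Zone: 0.1500×3.63 + 0.0300×32.56 + 0.8200×94.84 = 79.2901 per 10,000.
The Central Province: 0.1500×4.43 + 0.0300×31.05 + 0.8200×122.65 = 102.1690 per 10,000.

Central Province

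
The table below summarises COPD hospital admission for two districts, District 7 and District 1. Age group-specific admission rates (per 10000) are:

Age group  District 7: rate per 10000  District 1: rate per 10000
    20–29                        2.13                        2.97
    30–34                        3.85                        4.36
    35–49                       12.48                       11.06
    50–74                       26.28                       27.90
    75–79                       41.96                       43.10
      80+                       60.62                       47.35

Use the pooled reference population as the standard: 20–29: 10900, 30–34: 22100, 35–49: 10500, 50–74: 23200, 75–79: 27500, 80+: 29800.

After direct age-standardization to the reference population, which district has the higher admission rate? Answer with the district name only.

Standard total = 124000; weights = 0.0879, 0.1782, 0.0847, 0.1871, 0.2218, 0.2403.
District 7: 0.0879×2.13 + 0.1782×3.85 + 0.0847×12.48 + 0.1871×26.28 + 0.2218×41.96 + 0.2403×60.62 = 30.7211 per 10000.
District 1: 0.0879×2.97 + 0.1782×4.36 + 0.0847×11.06 + 0.1871×27.90 + 0.2218×43.10 + 0.2403×47.35 = 28.1324 per 10000.

District 7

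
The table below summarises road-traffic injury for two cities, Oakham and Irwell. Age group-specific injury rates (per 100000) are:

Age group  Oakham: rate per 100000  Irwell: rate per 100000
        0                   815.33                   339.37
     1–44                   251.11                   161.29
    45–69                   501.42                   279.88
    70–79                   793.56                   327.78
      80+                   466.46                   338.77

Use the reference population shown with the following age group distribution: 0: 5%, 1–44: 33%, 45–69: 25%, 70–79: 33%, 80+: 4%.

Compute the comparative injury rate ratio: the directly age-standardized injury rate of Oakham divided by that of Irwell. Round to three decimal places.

2.022

Standard weights: 0.05, 0.33, 0.25, 0.33, 0.04.
Oakham: 0.0500×815.33 + 0.3300×251.11 + 0.2500×501.42 + 0.3300×793.56 + 0.0400×466.46 = 529.5210 per 100000.
Irwell: 0.0500×339.37 + 0.3300×161.29 + 0.2500×279.88 + 0.3300×327.78 + 0.0400×338.77 = 261.8824 per 100000.
Ratio = 529.5210 ÷ 261.8824 = 2.02198.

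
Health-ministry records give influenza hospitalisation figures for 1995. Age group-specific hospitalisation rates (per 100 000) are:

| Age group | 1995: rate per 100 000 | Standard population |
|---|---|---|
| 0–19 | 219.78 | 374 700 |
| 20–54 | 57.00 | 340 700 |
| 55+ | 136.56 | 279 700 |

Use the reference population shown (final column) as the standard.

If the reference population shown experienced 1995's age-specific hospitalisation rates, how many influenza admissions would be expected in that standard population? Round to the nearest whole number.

1400

Expected influenza admissions = Σ (standard pop × age-specific rate ÷ 100 000)
= 374 700×219.78/100 000 + 340 700×57.00/100 000 + 279 700×136.56/100 000
= 823.52 + 194.20 + 381.96 = 1399.67.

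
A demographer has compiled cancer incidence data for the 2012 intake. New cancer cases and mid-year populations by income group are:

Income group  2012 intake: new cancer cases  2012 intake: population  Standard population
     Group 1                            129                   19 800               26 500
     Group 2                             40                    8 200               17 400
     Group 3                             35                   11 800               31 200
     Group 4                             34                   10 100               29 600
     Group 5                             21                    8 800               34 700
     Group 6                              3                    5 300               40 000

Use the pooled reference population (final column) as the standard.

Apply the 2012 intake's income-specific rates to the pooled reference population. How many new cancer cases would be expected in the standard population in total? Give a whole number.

Income-specific rates per 100 000 for the 2012 intake: 651.52, 487.80, 296.61, 336.63, 238.64, 56.60.
Expected new cancer cases = Σ (standard pop × income-specific rate ÷ 100 000)
= 26 500×651.52/100 000 + 17 400×487.80/100 000 + 31 200×296.61/100 000 + 29 600×336.63/100 000 + 34 700×238.64/100 000 + 40 000×56.60/100 000
= 172.65 + 84.88 + 92.54 + 99.64 + 82.81 + 22.64 = 555.16.

555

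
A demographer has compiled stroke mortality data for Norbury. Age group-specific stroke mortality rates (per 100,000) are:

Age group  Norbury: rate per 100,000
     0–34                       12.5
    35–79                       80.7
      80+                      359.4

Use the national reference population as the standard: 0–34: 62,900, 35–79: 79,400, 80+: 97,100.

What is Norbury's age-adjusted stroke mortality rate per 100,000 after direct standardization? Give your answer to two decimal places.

175.82

Standard total = 239,400; weights = 0.2627, 0.3317, 0.4056.
Standardized rate: 0.2627×12.5 + 0.3317×80.7 + 0.4056×359.4 = 175.8211 per 100,000.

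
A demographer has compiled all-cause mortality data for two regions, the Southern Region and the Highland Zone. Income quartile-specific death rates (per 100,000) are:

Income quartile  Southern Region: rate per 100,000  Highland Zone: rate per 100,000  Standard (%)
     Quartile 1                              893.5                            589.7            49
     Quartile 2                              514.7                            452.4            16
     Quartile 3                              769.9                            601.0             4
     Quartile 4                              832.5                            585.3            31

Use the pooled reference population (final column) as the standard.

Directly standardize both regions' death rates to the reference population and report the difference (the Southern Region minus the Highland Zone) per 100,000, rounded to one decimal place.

242.2

Standard weights: 0.49, 0.16, 0.04, 0.31.
The Southern Region: 0.4900×893.5 + 0.1600×514.7 + 0.0400×769.9 + 0.3100×832.5 = 809.0380 per 100,000.
The Highland Zone: 0.4900×589.7 + 0.1600×452.4 + 0.0400×601.0 + 0.3100×585.3 = 566.8200 per 100,000.
Difference = 809.0380 − 566.8200 = 242.2180.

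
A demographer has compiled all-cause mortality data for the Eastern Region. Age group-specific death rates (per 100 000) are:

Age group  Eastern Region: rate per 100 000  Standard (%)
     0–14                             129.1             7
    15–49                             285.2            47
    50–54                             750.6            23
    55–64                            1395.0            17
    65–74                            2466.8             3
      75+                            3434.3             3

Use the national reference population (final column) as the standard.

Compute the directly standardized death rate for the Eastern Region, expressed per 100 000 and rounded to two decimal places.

Standard weights: 0.07, 0.47, 0.23, 0.17, 0.03, 0.03.
Standardized rate: 0.0700×129.1 + 0.4700×285.2 + 0.2300×750.6 + 0.1700×1395.0 + 0.0300×2466.8 + 0.0300×3434.3 = 729.9020 per 100 000.

729.90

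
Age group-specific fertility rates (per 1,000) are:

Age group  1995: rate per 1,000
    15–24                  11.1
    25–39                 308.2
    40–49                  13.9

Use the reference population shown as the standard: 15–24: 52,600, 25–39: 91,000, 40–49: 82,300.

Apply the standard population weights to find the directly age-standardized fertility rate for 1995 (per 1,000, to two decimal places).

131.80

Standard total = 225,900; weights = 0.2328, 0.4028, 0.3643.
Standardized rate: 0.2328×11.1 + 0.4028×308.2 + 0.3643×13.9 = 131.8018 per 1,000.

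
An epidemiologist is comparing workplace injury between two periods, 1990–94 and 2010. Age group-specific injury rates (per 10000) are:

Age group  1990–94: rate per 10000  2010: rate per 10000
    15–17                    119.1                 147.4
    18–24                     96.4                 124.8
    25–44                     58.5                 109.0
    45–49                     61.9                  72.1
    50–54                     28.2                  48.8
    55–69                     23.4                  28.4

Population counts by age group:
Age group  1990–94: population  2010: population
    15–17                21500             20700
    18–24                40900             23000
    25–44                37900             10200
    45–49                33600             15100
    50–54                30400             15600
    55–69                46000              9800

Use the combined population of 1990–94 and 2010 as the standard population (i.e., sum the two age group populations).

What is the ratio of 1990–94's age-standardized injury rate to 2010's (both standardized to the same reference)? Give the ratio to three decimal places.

Combined standard total = 304700; weights = 0.1385, 0.2097, 0.1579, 0.1598, 0.1510, 0.1831.
1990–94: 0.1385×119.1 + 0.2097×96.4 + 0.1579×58.5 + 0.1598×61.9 + 0.1510×28.2 + 0.1831×23.4 = 64.3823 per 10000.
2010: 0.1385×147.4 + 0.2097×124.8 + 0.1579×109.0 + 0.1598×72.1 + 0.1510×48.8 + 0.1831×28.4 = 87.8854 per 10000.
Ratio = 64.3823 ÷ 87.8854 = 0.73257.

0.733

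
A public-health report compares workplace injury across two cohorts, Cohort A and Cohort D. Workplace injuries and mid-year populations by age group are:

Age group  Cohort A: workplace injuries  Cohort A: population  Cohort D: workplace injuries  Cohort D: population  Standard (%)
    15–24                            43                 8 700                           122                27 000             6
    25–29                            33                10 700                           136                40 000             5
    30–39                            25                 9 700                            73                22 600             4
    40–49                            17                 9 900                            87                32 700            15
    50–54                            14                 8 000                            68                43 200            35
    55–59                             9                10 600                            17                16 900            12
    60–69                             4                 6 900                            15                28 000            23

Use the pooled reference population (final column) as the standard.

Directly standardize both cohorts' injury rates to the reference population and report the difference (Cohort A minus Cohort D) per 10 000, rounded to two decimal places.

-1.05

Age-specific rates per 10 000 for Cohort A: 49.43, 30.84, 25.77, 17.17, 17.50, 8.49, 5.80.
For Cohort D: 45.19, 34.00, 32.30, 26.61, 15.74, 10.06, 5.36.
Standard weights: 0.06, 0.05, 0.04, 0.15, 0.35, 0.12, 0.23.
Cohort A: 0.0600×49.43 + 0.0500×30.84 + 0.0400×25.77 + 0.1500×17.17 + 0.3500×17.50 + 0.1200×8.49 + 0.2300×5.80 = 16.5915 per 10 000.
Cohort D: 0.0600×45.19 + 0.0500×34.00 + 0.0400×32.30 + 0.1500×26.61 + 0.3500×15.74 + 0.1200×10.06 + 0.2300×5.36 = 17.6425 per 10 000.
Difference = 16.5915 − 17.6425 = -1.0510.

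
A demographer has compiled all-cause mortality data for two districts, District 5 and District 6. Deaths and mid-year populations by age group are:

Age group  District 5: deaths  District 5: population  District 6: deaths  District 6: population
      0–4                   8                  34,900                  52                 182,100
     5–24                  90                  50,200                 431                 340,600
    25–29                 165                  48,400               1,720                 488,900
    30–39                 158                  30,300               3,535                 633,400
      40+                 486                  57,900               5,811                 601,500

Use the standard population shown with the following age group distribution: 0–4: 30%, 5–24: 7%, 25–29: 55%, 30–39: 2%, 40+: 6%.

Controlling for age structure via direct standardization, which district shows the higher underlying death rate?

District 6

Age-specific rates per 100,000 for District 5: 22.92, 179.28, 340.91, 521.45, 839.38.
For District 6: 28.56, 126.54, 351.81, 558.10, 966.08.
Standard weights: 0.30, 0.07, 0.55, 0.02, 0.06.
District 5: 0.3000×22.92 + 0.0700×179.28 + 0.5500×340.91 + 0.0200×521.45 + 0.0600×839.38 = 267.7183 per 100,000.
District 6: 0.3000×28.56 + 0.0700×126.54 + 0.5500×351.81 + 0.0200×558.10 + 0.0600×966.08 = 280.0473 per 100,000.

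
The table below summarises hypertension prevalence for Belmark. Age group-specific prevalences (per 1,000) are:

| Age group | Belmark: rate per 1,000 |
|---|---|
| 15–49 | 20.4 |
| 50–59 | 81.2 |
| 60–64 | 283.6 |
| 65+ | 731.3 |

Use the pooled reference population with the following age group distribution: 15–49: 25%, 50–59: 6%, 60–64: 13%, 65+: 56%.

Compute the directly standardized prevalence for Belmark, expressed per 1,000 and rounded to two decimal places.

Standard weights: 0.25, 0.06, 0.13, 0.56.
Standardized rate: 0.2500×20.4 + 0.0600×81.2 + 0.1300×283.6 + 0.5600×731.3 = 456.3680 per 1,000.

456.37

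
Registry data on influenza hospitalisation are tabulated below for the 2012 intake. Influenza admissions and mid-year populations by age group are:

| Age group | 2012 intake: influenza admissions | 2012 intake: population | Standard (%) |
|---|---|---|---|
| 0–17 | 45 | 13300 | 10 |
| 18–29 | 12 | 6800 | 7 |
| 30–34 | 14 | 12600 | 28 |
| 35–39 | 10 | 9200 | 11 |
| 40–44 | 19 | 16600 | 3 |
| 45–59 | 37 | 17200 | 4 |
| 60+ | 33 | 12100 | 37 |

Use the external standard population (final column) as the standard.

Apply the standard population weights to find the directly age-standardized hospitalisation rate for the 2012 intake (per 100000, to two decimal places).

202.20

Age-specific rates per 100000 for the 2012 intake: 338.35, 176.47, 111.11, 108.70, 114.46, 215.12, 272.73.
Standard weights: 0.10, 0.07, 0.28, 0.11, 0.03, 0.04, 0.37.
Standardized rate: 0.1000×338.35 + 0.0700×176.47 + 0.2800×111.11 + 0.1100×108.70 + 0.0300×114.46 + 0.0400×215.12 + 0.3700×272.73 = 202.2026 per 100000.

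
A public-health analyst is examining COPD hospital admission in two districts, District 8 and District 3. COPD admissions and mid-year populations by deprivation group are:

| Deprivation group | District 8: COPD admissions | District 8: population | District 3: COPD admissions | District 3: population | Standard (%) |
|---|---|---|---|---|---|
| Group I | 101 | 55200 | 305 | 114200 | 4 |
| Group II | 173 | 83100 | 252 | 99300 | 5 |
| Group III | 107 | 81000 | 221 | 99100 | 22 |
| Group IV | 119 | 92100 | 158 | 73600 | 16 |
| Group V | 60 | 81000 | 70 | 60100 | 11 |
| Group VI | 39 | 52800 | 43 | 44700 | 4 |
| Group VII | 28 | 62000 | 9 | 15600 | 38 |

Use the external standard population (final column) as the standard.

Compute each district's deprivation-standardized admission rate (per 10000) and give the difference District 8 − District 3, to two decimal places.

-4.96

Deprivation-specific rates per 10000 for District 8: 18.30, 20.82, 13.21, 12.92, 7.41, 7.39, 4.52.
For District 3: 26.71, 25.38, 22.30, 21.47, 11.65, 9.62, 5.77.
Standard weights: 0.04, 0.05, 0.22, 0.16, 0.11, 0.04, 0.38.
District 8: 0.0400×18.30 + 0.0500×20.82 + 0.2200×13.21 + 0.1600×12.92 + 0.1100×7.41 + 0.0400×7.39 + 0.3800×4.52 = 9.5727 per 10000.
District 3: 0.0400×26.71 + 0.0500×25.38 + 0.2200×22.30 + 0.1600×21.47 + 0.1100×11.65 + 0.0400×9.62 + 0.3800×5.77 = 14.5364 per 10000.
Difference = 9.5727 − 14.5364 = -4.9637.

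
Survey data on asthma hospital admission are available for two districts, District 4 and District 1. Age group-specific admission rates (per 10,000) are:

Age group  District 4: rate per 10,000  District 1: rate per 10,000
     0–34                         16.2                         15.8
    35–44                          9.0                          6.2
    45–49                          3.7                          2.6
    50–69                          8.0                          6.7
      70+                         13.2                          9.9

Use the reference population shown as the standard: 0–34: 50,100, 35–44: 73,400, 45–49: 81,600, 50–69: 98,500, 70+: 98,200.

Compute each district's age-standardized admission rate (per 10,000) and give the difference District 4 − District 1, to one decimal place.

1.9

Standard total = 401,800; weights = 0.1247, 0.1827, 0.2031, 0.2451, 0.2444.
District 4: 0.1247×16.2 + 0.1827×9.0 + 0.2031×3.7 + 0.2451×8.0 + 0.2444×13.2 = 9.6027 per 10,000.
District 1: 0.1247×15.8 + 0.1827×6.2 + 0.2031×2.6 + 0.2451×6.7 + 0.2444×9.9 = 7.6928 per 10,000.
Difference = 9.6027 − 7.6928 = 1.9100.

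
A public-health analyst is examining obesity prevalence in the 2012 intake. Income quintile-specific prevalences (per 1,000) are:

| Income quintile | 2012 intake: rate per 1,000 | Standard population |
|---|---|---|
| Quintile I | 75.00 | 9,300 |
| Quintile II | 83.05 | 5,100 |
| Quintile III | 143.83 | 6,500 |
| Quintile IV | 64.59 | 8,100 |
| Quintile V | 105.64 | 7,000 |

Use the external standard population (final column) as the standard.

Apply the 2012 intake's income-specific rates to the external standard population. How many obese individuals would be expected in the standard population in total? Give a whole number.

3319

Expected obese individuals = Σ (standard pop × income-specific rate ÷ 1,000)
= 9,300×75.00/1,000 + 5,100×83.05/1,000 + 6,500×143.83/1,000 + 8,100×64.59/1,000 + 7,000×105.64/1,000
= 697.50 + 423.56 + 934.90 + 523.18 + 739.48 = 3318.61.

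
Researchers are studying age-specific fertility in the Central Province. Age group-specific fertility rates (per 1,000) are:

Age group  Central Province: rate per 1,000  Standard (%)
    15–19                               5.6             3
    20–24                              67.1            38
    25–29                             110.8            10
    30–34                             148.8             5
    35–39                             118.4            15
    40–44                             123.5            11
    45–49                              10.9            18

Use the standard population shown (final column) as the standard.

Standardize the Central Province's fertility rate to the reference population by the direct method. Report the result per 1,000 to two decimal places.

Standard weights: 0.03, 0.38, 0.10, 0.05, 0.15, 0.11, 0.18.
Standardized rate: 0.0300×5.6 + 0.3800×67.1 + 0.1000×110.8 + 0.0500×148.8 + 0.1500×118.4 + 0.1100×123.5 + 0.1800×10.9 = 77.4930 per 1,000.

77.49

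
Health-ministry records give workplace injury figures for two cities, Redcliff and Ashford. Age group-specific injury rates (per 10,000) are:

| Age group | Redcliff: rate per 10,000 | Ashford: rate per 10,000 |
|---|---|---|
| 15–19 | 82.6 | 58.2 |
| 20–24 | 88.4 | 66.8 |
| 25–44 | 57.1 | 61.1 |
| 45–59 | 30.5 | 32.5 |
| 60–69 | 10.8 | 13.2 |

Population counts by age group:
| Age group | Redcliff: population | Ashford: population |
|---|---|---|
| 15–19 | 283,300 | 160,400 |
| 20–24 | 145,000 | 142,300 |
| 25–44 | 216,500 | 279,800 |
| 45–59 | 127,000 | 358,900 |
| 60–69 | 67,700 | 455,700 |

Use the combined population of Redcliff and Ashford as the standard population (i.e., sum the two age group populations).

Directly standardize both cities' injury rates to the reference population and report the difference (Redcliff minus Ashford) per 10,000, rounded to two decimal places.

Combined standard total = 2,236,600; weights = 0.1984, 0.1285, 0.2219, 0.2172, 0.2340.
Redcliff: 0.1984×82.6 + 0.1285×88.4 + 0.2219×57.1 + 0.2172×30.5 + 0.2340×10.8 = 49.5656 per 10,000.
Ashford: 0.1984×58.2 + 0.1285×66.8 + 0.2219×61.1 + 0.2172×32.5 + 0.2340×13.2 = 43.8342 per 10,000.
Difference = 49.5656 − 43.8342 = 5.7314.

5.73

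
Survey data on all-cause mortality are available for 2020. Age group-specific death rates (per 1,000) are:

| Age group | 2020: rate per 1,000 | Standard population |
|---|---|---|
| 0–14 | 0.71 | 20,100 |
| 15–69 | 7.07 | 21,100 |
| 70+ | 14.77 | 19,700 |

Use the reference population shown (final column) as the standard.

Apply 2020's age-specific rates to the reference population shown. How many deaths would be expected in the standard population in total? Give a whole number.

Expected deaths = Σ (standard pop × age-specific rate ÷ 1,000)
= 20,100×0.71/1,000 + 21,100×7.07/1,000 + 19,700×14.77/1,000
= 14.27 + 149.18 + 290.97 = 454.42.

454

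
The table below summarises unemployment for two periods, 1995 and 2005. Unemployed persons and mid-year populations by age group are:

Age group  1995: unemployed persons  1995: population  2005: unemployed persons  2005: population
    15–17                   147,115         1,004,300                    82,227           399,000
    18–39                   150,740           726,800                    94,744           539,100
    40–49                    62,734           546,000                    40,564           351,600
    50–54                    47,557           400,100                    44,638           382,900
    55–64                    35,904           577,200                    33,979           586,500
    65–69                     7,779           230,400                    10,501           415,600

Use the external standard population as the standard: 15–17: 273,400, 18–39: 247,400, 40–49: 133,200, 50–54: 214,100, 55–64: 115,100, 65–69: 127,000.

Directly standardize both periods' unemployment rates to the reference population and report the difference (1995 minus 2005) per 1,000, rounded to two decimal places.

-5.82

Age-specific rates per 1,000 for 1995: 146.485, 207.402, 114.897, 118.863, 62.204, 33.763.
For 2005: 206.083, 175.745, 115.370, 116.579, 57.935, 25.267.
Standard total = 1,110,200; weights = 0.2463, 0.2228, 0.1200, 0.1928, 0.1037, 0.1144.
1995: 0.2463×146.485 + 0.2228×207.402 + 0.1200×114.897 + 0.1928×118.863 + 0.1037×62.204 + 0.1144×33.763 = 129.3107 per 1,000.
2005: 0.2463×206.083 + 0.2228×175.745 + 0.1200×115.370 + 0.1928×116.579 + 0.1037×57.935 + 0.1144×25.267 = 135.1345 per 1,000.
Difference = 129.3107 − 135.1345 = -5.8237.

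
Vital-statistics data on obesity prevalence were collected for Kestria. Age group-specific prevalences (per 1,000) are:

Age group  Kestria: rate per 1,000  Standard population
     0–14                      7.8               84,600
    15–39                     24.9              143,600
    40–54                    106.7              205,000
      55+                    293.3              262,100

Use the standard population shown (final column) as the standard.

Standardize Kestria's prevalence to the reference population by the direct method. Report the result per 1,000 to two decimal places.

148.11

Standard total = 695,300; weights = 0.1217, 0.2065, 0.2948, 0.3770.
Standardized rate: 0.1217×7.8 + 0.2065×24.9 + 0.2948×106.7 + 0.3770×293.3 = 148.1130 per 1,000.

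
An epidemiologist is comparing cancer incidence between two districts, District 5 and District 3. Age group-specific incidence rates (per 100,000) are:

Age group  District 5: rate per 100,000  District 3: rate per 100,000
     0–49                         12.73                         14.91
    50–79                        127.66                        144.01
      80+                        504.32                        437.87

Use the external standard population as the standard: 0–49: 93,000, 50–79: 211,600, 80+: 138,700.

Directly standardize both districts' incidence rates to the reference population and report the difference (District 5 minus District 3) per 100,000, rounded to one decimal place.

Standard total = 443,300; weights = 0.2098, 0.4773, 0.3129.
District 5: 0.2098×12.73 + 0.4773×127.66 + 0.3129×504.32 = 221.3984 per 100,000.
District 3: 0.2098×14.91 + 0.4773×144.01 + 0.3129×437.87 = 208.8692 per 100,000.
Difference = 221.3984 − 208.8692 = 12.5292.

12.5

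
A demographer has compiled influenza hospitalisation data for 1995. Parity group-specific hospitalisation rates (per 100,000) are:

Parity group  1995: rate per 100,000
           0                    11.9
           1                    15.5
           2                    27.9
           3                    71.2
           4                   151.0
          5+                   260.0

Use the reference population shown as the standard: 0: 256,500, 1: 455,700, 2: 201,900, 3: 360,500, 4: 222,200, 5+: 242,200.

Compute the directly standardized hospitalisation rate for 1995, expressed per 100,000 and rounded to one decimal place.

79.3

Standard total = 1,739,000; weights = 0.1475, 0.2620, 0.1161, 0.2073, 0.1278, 0.1393.
Standardized rate: 0.1475×11.9 + 0.2620×15.5 + 0.1161×27.9 + 0.2073×71.2 + 0.1278×151.0 + 0.1393×260.0 = 79.3217 per 100,000.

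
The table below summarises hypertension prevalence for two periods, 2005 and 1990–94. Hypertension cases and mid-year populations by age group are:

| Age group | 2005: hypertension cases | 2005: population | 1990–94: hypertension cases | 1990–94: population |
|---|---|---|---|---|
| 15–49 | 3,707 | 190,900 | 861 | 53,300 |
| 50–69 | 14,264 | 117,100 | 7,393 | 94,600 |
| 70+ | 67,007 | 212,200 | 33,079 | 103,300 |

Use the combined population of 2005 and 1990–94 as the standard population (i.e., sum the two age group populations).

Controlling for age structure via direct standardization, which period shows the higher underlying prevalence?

Age-specific rates per 1,000 for 2005: 19.419, 121.810, 315.773.
For 1990–94: 16.154, 78.150, 320.223.
Combined standard total = 771,400; weights = 0.3166, 0.2744, 0.4090.
2005: 0.3166×19.419 + 0.2744×121.810 + 0.4090×315.773 = 168.7265 per 1,000.
1990–94: 0.3166×16.154 + 0.2744×78.150 + 0.4090×320.223 = 157.5310 per 1,000.
The crude rates (163.36 vs 164.54) would put 1990–94 higher, but that reflects its age composition; once standardized to a common age structure, 2005 has the higher underlying rate.

2005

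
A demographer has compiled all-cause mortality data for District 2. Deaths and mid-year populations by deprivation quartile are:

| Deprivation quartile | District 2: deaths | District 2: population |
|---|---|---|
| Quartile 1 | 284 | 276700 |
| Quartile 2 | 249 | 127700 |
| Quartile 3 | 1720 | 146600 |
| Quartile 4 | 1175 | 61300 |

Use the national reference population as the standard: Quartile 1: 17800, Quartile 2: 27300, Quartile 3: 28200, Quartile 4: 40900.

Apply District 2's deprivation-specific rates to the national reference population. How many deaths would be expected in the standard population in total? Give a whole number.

Deprivation-specific rates per 1000 for District 2: 1.026, 1.950, 11.733, 19.168.
Expected deaths = Σ (standard pop × deprivation-specific rate ÷ 1000)
= 17800×1.026/1000 + 27300×1.950/1000 + 28200×11.733/1000 + 40900×19.168/1000
= 18.27 + 53.23 + 330.86 + 783.97 = 1186.33.

1186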